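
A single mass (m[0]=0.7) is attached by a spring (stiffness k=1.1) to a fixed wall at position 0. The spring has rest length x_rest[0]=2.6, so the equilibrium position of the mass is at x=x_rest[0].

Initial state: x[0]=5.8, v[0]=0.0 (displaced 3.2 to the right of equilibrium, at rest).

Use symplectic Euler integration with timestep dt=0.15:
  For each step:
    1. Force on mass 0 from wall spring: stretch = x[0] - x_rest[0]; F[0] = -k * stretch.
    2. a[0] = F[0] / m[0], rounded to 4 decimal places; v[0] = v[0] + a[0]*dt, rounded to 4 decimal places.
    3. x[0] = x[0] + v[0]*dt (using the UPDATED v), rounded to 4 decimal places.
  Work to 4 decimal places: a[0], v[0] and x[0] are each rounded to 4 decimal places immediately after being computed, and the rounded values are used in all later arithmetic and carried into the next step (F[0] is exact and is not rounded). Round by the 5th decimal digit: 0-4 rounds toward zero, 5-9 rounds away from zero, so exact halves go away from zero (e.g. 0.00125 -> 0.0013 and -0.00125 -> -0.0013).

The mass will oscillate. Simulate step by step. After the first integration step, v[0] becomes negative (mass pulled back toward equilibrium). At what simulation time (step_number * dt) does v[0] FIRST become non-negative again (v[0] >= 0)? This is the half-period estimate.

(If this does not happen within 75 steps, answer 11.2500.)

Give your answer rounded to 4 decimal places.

Step 0: x=[5.8000] v=[0.0000]
Step 1: x=[5.6869] v=[-0.7543]
Step 2: x=[5.4646] v=[-1.4819]
Step 3: x=[5.1410] v=[-2.1571]
Step 4: x=[4.7276] v=[-2.7561]
Step 5: x=[4.2390] v=[-3.2576]
Step 6: x=[3.6924] v=[-3.6439]
Step 7: x=[3.1072] v=[-3.9014]
Step 8: x=[2.5041] v=[-4.0210]
Step 9: x=[1.9043] v=[-3.9984]
Step 10: x=[1.3291] v=[-3.8344]
Step 11: x=[0.7989] v=[-3.5348]
Step 12: x=[0.3324] v=[-3.1103]
Step 13: x=[-0.0540] v=[-2.5758]
Step 14: x=[-0.3465] v=[-1.9502]
Step 15: x=[-0.5349] v=[-1.2557]
Step 16: x=[-0.6124] v=[-0.5168]
Step 17: x=[-0.5763] v=[0.2404]
First v>=0 after going negative at step 17, time=2.5500

Answer: 2.5500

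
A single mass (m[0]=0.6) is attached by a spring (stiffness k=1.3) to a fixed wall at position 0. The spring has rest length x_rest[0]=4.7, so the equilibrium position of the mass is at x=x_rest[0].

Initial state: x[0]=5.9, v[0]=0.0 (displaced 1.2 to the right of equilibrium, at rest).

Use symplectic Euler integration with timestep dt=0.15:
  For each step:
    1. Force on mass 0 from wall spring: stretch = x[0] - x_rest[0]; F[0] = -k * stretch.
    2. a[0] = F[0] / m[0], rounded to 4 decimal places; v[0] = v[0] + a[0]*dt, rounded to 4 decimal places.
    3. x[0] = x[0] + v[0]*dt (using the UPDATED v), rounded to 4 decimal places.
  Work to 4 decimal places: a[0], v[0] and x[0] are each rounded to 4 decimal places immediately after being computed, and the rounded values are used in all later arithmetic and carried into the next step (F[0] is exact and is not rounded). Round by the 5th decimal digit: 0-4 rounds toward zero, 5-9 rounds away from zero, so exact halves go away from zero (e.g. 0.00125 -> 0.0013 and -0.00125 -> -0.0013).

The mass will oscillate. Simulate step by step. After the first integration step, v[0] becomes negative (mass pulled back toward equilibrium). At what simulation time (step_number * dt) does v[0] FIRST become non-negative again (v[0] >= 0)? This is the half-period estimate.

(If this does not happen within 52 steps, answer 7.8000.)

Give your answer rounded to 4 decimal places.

Step 0: x=[5.9000] v=[0.0000]
Step 1: x=[5.8415] v=[-0.3900]
Step 2: x=[5.7274] v=[-0.7610]
Step 3: x=[5.5632] v=[-1.0949]
Step 4: x=[5.3569] v=[-1.3754]
Step 5: x=[5.1186] v=[-1.5889]
Step 6: x=[4.8599] v=[-1.7250]
Step 7: x=[4.5934] v=[-1.7770]
Step 8: x=[4.3320] v=[-1.7424]
Step 9: x=[4.0886] v=[-1.6228]
Step 10: x=[3.8750] v=[-1.4241]
Step 11: x=[3.7016] v=[-1.1560]
Step 12: x=[3.5769] v=[-0.8315]
Step 13: x=[3.5069] v=[-0.4665]
Step 14: x=[3.4951] v=[-0.0787]
Step 15: x=[3.5420] v=[0.3129]
First v>=0 after going negative at step 15, time=2.2500

Answer: 2.2500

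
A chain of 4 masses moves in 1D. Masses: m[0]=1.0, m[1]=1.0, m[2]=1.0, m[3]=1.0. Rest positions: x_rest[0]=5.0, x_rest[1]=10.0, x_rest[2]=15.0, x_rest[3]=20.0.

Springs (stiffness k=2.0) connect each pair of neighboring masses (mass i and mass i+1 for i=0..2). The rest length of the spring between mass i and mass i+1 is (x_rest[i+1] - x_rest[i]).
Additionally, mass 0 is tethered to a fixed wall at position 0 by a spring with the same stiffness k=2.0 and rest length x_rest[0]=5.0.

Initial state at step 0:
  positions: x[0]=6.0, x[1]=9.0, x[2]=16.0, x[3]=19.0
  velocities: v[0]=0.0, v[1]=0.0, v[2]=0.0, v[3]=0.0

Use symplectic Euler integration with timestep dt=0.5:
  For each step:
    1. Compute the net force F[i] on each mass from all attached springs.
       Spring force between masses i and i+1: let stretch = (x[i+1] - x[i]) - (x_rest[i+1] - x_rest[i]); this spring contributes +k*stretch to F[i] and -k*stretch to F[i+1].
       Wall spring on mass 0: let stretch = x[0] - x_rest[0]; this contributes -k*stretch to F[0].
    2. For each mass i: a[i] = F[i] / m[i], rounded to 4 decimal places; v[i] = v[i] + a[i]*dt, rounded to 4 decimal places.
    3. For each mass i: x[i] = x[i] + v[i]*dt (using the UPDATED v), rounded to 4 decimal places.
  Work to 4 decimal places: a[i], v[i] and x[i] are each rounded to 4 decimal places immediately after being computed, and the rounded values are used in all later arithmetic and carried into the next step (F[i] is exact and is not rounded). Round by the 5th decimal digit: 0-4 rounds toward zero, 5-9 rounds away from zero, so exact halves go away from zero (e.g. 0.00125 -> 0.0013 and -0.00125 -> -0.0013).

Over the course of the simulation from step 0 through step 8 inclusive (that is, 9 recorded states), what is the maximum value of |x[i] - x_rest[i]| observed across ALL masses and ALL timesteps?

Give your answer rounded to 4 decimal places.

Step 0: x=[6.0000 9.0000 16.0000 19.0000] v=[0.0000 0.0000 0.0000 0.0000]
Step 1: x=[4.5000 11.0000 14.0000 20.0000] v=[-3.0000 4.0000 -4.0000 2.0000]
Step 2: x=[4.0000 11.2500 13.5000 20.5000] v=[-1.0000 0.5000 -1.0000 1.0000]
Step 3: x=[5.1250 9.0000 15.3750 20.0000] v=[2.2500 -4.5000 3.7500 -1.0000]
Step 4: x=[5.6250 8.0000 16.3750 19.6875] v=[1.0000 -2.0000 2.0000 -0.6250]
Step 5: x=[4.5000 10.0000 14.8438 20.2188] v=[-2.2500 4.0000 -3.0625 1.0625]
Step 6: x=[3.8750 11.6719 13.5782 20.5626] v=[-1.2500 3.3438 -2.5313 0.6875]
Step 7: x=[5.2110 10.3985 14.8516 19.9142] v=[2.6719 -2.5468 2.5468 -1.2969]
Step 8: x=[6.5352 8.7579 16.4298 19.2345] v=[2.6484 -3.2812 3.1563 -1.3595]
Max displacement = 2.0000

Answer: 2.0000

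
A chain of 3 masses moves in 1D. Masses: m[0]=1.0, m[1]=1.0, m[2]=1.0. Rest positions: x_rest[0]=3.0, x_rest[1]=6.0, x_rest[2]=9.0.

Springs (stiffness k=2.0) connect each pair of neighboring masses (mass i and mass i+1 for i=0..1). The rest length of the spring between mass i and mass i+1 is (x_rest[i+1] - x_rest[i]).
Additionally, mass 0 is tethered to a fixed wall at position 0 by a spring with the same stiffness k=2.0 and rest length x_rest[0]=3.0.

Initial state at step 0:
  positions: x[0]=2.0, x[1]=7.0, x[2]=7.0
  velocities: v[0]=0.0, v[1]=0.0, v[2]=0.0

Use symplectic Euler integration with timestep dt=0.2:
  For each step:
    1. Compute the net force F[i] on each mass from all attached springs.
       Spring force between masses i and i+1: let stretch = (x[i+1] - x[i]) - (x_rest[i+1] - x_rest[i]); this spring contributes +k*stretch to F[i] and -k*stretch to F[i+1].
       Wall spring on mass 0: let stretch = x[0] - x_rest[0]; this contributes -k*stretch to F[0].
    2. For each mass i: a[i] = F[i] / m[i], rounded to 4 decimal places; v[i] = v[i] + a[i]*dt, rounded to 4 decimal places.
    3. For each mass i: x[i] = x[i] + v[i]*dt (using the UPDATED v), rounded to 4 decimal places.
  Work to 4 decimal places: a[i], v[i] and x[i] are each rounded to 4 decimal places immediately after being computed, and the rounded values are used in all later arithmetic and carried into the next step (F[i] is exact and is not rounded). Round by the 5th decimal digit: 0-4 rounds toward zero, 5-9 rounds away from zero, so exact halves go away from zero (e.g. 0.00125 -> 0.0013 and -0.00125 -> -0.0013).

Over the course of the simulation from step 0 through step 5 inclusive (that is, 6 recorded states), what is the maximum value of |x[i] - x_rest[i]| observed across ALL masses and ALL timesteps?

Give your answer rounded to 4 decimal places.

Answer: 2.0885

Derivation:
Step 0: x=[2.0000 7.0000 7.0000] v=[0.0000 0.0000 0.0000]
Step 1: x=[2.2400 6.6000 7.2400] v=[1.2000 -2.0000 1.2000]
Step 2: x=[2.6496 5.9024 7.6688] v=[2.0480 -3.4880 2.1440]
Step 3: x=[3.1075 5.0859 8.1963] v=[2.2893 -4.0826 2.6374]
Step 4: x=[3.4750 4.3599 8.7149] v=[1.8377 -3.6298 2.5932]
Step 5: x=[3.6353 3.9115 9.1251] v=[0.8017 -2.2418 2.0512]
Max displacement = 2.0885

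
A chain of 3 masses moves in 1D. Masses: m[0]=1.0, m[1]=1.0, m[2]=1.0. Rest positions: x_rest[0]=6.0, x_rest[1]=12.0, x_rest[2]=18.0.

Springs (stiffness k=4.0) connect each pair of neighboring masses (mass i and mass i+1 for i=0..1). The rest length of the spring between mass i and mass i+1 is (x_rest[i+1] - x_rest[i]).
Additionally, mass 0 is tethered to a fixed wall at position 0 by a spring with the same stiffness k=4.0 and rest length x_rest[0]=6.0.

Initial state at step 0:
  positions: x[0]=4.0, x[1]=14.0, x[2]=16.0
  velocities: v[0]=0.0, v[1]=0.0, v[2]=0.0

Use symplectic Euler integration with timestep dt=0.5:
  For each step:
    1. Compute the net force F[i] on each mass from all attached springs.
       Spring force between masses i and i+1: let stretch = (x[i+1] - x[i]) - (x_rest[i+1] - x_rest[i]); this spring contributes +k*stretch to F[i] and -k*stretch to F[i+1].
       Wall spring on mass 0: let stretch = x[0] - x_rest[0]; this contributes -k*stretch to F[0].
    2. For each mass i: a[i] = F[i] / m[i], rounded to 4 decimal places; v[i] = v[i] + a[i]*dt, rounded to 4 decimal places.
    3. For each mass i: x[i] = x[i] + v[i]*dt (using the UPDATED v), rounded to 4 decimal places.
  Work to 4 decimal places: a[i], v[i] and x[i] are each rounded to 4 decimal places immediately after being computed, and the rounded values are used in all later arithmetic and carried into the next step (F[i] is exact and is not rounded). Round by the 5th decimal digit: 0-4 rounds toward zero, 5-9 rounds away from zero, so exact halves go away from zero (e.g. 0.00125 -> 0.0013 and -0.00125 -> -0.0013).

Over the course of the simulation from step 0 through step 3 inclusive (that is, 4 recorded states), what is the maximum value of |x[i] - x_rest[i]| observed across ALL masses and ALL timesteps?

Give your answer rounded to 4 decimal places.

Answer: 6.0000

Derivation:
Step 0: x=[4.0000 14.0000 16.0000] v=[0.0000 0.0000 0.0000]
Step 1: x=[10.0000 6.0000 20.0000] v=[12.0000 -16.0000 8.0000]
Step 2: x=[2.0000 16.0000 16.0000] v=[-16.0000 20.0000 -8.0000]
Step 3: x=[6.0000 12.0000 18.0000] v=[8.0000 -8.0000 4.0000]
Max displacement = 6.0000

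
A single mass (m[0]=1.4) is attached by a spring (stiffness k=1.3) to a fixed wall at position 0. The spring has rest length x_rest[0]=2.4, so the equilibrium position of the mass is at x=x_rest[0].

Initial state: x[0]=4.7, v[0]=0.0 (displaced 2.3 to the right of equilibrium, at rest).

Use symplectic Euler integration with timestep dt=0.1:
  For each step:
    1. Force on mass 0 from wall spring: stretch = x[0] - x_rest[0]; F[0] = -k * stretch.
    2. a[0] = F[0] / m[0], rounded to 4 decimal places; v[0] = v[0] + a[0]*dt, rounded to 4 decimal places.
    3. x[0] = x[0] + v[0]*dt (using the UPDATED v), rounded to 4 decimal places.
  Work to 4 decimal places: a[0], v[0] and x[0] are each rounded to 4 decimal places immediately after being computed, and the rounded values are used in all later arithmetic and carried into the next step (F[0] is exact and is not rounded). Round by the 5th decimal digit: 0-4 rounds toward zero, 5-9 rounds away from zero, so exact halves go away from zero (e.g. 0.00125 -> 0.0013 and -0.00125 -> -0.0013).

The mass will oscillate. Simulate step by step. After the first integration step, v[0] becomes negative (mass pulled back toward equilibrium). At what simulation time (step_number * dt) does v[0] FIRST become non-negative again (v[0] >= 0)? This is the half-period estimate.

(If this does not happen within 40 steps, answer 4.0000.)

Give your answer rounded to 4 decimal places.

Answer: 3.3000

Derivation:
Step 0: x=[4.7000] v=[0.0000]
Step 1: x=[4.6786] v=[-0.2136]
Step 2: x=[4.6361] v=[-0.4252]
Step 3: x=[4.5728] v=[-0.6328]
Step 4: x=[4.4893] v=[-0.8346]
Step 5: x=[4.3864] v=[-1.0286]
Step 6: x=[4.2651] v=[-1.2131]
Step 7: x=[4.1265] v=[-1.3863]
Step 8: x=[3.9718] v=[-1.5466]
Step 9: x=[3.8025] v=[-1.6926]
Step 10: x=[3.6202] v=[-1.8228]
Step 11: x=[3.4266] v=[-1.9361]
Step 12: x=[3.2235] v=[-2.0314]
Step 13: x=[3.0127] v=[-2.1079]
Step 14: x=[2.7962] v=[-2.1648]
Step 15: x=[2.5760] v=[-2.2016]
Step 16: x=[2.3542] v=[-2.2179]
Step 17: x=[2.1328] v=[-2.2137]
Step 18: x=[1.9139] v=[-2.1889]
Step 19: x=[1.6995] v=[-2.1438]
Step 20: x=[1.4916] v=[-2.0788]
Step 21: x=[1.2922] v=[-1.9945]
Step 22: x=[1.1030] v=[-1.8916]
Step 23: x=[0.9259] v=[-1.7712]
Step 24: x=[0.7625] v=[-1.6343]
Step 25: x=[0.6143] v=[-1.4823]
Step 26: x=[0.4827] v=[-1.3165]
Step 27: x=[0.3689] v=[-1.1385]
Step 28: x=[0.2739] v=[-0.9499]
Step 29: x=[0.1987] v=[-0.7525]
Step 30: x=[0.1439] v=[-0.5481]
Step 31: x=[0.1100] v=[-0.3386]
Step 32: x=[0.0974] v=[-0.1260]
Step 33: x=[0.1062] v=[0.0878]
First v>=0 after going negative at step 33, time=3.3000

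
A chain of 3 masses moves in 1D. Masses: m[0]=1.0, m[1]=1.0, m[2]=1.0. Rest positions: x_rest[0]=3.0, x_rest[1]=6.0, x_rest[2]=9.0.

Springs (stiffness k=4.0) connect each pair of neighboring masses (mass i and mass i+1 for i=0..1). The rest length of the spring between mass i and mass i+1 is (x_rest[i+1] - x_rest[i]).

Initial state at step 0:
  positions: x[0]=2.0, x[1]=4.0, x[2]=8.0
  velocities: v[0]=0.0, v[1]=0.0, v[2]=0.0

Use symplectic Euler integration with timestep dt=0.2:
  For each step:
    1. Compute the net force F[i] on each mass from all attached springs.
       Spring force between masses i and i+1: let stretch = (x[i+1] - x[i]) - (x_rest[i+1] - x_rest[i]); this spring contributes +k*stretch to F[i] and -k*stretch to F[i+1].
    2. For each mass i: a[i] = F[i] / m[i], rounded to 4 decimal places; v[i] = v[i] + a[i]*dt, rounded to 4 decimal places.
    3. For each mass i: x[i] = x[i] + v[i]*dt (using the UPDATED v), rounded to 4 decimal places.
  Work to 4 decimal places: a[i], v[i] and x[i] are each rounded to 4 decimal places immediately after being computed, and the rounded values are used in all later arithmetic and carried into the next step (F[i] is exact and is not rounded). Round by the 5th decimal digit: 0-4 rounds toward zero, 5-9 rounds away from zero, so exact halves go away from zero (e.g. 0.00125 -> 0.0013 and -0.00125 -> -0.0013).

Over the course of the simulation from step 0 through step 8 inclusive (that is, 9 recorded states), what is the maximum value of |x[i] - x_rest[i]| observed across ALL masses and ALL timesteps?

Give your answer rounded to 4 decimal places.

Answer: 2.0185

Derivation:
Step 0: x=[2.0000 4.0000 8.0000] v=[0.0000 0.0000 0.0000]
Step 1: x=[1.8400 4.3200 7.8400] v=[-0.8000 1.6000 -0.8000]
Step 2: x=[1.5968 4.8064 7.5968] v=[-1.2160 2.4320 -1.2160]
Step 3: x=[1.3871 5.2257 7.3871] v=[-1.0483 2.0966 -1.0483]
Step 4: x=[1.3116 5.3767 7.3116] v=[-0.3774 0.7548 -0.3774]
Step 5: x=[1.4065 5.1868 7.4065] v=[0.4747 -0.9494 0.4747]
Step 6: x=[1.6263 4.7472 7.6263] v=[1.0989 -2.1979 1.0989]
Step 7: x=[1.8654 4.2689 7.8654] v=[1.1956 -2.3913 1.1956]
Step 8: x=[2.0091 3.9815 8.0091] v=[0.7184 -1.4369 0.7184]
Max displacement = 2.0185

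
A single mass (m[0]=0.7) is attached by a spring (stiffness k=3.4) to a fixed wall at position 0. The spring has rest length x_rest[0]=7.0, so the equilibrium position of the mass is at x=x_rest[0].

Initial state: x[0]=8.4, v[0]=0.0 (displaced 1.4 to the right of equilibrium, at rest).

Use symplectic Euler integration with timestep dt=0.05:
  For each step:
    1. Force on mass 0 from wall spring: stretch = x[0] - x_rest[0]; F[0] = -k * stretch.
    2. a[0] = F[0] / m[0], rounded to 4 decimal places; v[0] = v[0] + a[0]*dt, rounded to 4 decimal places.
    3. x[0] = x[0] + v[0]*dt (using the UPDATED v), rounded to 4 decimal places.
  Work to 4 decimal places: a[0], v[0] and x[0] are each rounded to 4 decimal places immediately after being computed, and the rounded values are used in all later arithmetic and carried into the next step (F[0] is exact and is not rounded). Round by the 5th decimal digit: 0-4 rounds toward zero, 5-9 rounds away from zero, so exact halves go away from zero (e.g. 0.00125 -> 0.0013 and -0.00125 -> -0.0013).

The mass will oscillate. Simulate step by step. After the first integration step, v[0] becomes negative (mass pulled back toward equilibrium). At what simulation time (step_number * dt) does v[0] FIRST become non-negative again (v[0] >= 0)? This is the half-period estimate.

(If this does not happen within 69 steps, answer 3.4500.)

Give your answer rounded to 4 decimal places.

Answer: 1.4500

Derivation:
Step 0: x=[8.4000] v=[0.0000]
Step 1: x=[8.3830] v=[-0.3400]
Step 2: x=[8.3492] v=[-0.6759]
Step 3: x=[8.2990] v=[-1.0036]
Step 4: x=[8.2330] v=[-1.3191]
Step 5: x=[8.1521] v=[-1.6185]
Step 6: x=[8.0572] v=[-1.8983]
Step 7: x=[7.9494] v=[-2.1551]
Step 8: x=[7.8301] v=[-2.3857]
Step 9: x=[7.7007] v=[-2.5873]
Step 10: x=[7.5628] v=[-2.7575]
Step 11: x=[7.4181] v=[-2.8942]
Step 12: x=[7.2683] v=[-2.9957]
Step 13: x=[7.1153] v=[-3.0609]
Step 14: x=[6.9609] v=[-3.0889]
Step 15: x=[6.8069] v=[-3.0794]
Step 16: x=[6.6553] v=[-3.0325]
Step 17: x=[6.5079] v=[-2.9488]
Step 18: x=[6.3664] v=[-2.8293]
Step 19: x=[6.2326] v=[-2.6754]
Step 20: x=[6.1082] v=[-2.4890]
Step 21: x=[5.9946] v=[-2.2724]
Step 22: x=[5.8932] v=[-2.0282]
Step 23: x=[5.8052] v=[-1.7594]
Step 24: x=[5.7317] v=[-1.4692]
Step 25: x=[5.6736] v=[-1.1612]
Step 26: x=[5.6316] v=[-0.8391]
Step 27: x=[5.6063] v=[-0.5068]
Step 28: x=[5.5979] v=[-0.1683]
Step 29: x=[5.6065] v=[0.1722]
First v>=0 after going negative at step 29, time=1.4500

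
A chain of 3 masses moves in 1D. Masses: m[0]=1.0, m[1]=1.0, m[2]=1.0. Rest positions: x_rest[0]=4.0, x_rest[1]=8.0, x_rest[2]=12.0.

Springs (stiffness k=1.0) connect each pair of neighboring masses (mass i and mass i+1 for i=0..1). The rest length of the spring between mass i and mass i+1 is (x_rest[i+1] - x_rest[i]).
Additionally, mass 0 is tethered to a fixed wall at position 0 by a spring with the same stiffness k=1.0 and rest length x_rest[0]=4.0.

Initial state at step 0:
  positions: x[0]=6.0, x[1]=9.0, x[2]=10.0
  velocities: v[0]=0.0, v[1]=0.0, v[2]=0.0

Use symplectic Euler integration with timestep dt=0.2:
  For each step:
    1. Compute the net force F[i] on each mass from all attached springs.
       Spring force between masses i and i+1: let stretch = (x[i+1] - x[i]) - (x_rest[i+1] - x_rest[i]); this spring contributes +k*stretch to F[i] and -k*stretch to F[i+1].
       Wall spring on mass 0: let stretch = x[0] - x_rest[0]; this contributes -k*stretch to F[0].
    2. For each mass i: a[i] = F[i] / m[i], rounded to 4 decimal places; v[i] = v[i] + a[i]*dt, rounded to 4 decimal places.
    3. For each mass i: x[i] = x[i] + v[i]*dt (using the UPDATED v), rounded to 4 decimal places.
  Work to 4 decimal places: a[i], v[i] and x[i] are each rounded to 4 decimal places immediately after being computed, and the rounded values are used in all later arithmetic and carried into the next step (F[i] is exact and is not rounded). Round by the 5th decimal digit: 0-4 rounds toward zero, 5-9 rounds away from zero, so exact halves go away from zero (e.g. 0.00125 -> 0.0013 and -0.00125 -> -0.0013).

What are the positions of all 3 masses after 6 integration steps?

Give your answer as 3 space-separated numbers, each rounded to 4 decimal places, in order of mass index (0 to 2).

Answer: 3.9064 7.7222 12.0063

Derivation:
Step 0: x=[6.0000 9.0000 10.0000] v=[0.0000 0.0000 0.0000]
Step 1: x=[5.8800 8.9200 10.1200] v=[-0.6000 -0.4000 0.6000]
Step 2: x=[5.6464 8.7664 10.3520] v=[-1.1680 -0.7680 1.1600]
Step 3: x=[5.3117 8.5514 10.6806] v=[-1.6733 -1.0749 1.6429]
Step 4: x=[4.8942 8.2920 11.0840] v=[-2.0877 -1.2970 2.0171]
Step 5: x=[4.4168 8.0084 11.5357] v=[-2.3870 -1.4182 2.2587]
Step 6: x=[3.9064 7.7222 12.0063] v=[-2.5520 -1.4311 2.3532]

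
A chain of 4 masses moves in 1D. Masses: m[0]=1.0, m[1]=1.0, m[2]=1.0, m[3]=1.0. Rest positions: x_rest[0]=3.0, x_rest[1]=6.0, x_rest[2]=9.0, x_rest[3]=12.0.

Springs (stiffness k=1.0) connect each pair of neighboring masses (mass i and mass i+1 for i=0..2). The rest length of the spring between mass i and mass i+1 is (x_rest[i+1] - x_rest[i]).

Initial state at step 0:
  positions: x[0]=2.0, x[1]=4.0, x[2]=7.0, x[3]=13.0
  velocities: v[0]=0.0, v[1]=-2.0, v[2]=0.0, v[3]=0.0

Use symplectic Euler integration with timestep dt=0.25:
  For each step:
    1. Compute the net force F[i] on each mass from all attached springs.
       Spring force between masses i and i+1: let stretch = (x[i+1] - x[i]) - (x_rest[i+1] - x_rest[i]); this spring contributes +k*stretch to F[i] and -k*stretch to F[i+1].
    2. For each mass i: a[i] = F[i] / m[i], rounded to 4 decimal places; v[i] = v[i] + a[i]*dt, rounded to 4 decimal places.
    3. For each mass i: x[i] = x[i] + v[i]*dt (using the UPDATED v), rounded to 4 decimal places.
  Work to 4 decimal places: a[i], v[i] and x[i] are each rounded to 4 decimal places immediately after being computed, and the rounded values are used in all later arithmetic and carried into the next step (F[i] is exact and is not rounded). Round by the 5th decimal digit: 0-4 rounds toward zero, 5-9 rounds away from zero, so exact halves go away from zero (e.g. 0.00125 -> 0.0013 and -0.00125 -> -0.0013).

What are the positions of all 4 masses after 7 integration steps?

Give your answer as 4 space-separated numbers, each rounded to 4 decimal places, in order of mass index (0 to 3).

Answer: -0.0084 4.2921 8.3275 9.8891

Derivation:
Step 0: x=[2.0000 4.0000 7.0000 13.0000] v=[0.0000 -2.0000 0.0000 0.0000]
Step 1: x=[1.9375 3.5625 7.1875 12.8125] v=[-0.2500 -1.7500 0.7500 -0.7500]
Step 2: x=[1.7891 3.2500 7.5000 12.4609] v=[-0.5938 -1.2500 1.2500 -1.4063]
Step 3: x=[1.5445 3.1118 7.8569 11.9868] v=[-0.9786 -0.5527 1.4277 -1.8965]
Step 4: x=[1.2103 3.1723 8.1754 11.4421] v=[-1.3368 0.2418 1.2739 -2.1790]
Step 5: x=[0.8112 3.4228 8.3854 10.8807] v=[-1.5963 1.0021 0.8398 -2.2457]
Step 6: x=[0.3879 3.8203 8.4412 10.3508] v=[-1.6934 1.5899 0.2230 -2.1195]
Step 7: x=[-0.0084 4.2921 8.3275 9.8891] v=[-1.5853 1.8870 -0.4548 -1.8469]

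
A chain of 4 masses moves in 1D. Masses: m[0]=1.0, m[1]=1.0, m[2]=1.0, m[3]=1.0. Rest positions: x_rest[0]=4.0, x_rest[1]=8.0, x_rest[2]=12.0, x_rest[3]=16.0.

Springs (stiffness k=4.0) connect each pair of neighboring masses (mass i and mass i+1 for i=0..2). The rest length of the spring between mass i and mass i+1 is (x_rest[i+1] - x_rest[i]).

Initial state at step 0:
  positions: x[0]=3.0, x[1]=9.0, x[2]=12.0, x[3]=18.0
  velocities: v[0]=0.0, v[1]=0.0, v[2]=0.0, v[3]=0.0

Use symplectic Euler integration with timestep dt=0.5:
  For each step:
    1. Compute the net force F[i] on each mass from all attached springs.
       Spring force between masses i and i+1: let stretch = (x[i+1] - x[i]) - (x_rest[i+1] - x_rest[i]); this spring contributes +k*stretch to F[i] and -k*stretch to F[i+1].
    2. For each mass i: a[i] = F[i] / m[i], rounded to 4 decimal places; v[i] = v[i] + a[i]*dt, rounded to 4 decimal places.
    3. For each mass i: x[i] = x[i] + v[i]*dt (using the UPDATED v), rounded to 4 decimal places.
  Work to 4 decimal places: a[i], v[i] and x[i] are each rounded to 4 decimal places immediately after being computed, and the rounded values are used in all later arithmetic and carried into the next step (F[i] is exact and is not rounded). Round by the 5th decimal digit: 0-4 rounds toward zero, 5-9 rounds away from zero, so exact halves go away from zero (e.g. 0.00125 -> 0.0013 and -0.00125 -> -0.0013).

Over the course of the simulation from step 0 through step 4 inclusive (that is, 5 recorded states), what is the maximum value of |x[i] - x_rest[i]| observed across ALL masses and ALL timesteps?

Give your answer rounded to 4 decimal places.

Answer: 3.0000

Derivation:
Step 0: x=[3.0000 9.0000 12.0000 18.0000] v=[0.0000 0.0000 0.0000 0.0000]
Step 1: x=[5.0000 6.0000 15.0000 16.0000] v=[4.0000 -6.0000 6.0000 -4.0000]
Step 2: x=[4.0000 11.0000 10.0000 17.0000] v=[-2.0000 10.0000 -10.0000 2.0000]
Step 3: x=[6.0000 8.0000 13.0000 15.0000] v=[4.0000 -6.0000 6.0000 -4.0000]
Step 4: x=[6.0000 8.0000 13.0000 15.0000] v=[0.0000 0.0000 0.0000 0.0000]
Max displacement = 3.0000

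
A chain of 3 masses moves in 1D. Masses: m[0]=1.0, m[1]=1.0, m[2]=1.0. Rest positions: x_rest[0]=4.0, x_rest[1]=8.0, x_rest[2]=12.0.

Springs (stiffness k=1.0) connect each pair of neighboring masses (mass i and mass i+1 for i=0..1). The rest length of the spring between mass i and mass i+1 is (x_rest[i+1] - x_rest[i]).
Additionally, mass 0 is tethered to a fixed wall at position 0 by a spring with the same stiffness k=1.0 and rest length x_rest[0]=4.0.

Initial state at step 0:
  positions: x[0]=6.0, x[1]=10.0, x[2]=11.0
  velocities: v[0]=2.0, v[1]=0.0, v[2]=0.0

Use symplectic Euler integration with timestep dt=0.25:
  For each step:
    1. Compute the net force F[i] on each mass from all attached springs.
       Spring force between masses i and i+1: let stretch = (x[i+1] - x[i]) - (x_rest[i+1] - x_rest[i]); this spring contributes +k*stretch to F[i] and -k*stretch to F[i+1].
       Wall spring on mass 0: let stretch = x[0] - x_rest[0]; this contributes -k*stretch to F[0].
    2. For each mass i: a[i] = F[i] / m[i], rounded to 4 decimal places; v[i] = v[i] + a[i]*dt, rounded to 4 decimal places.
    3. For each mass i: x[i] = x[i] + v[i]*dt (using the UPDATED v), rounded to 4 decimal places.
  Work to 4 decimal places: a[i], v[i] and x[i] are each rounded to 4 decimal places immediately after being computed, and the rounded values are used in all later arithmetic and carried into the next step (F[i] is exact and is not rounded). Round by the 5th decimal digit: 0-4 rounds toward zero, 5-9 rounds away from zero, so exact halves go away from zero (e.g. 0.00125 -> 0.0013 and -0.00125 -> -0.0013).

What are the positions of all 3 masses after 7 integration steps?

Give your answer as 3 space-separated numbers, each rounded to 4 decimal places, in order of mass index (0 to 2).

Answer: 4.2247 8.3036 14.0688

Derivation:
Step 0: x=[6.0000 10.0000 11.0000] v=[2.0000 0.0000 0.0000]
Step 1: x=[6.3750 9.8125 11.1875] v=[1.5000 -0.7500 0.7500]
Step 2: x=[6.5664 9.4961 11.5391] v=[0.7656 -1.2656 1.4063]
Step 3: x=[6.5305 9.1243 12.0130] v=[-0.1436 -1.4873 1.8956]
Step 4: x=[6.2486 8.7709 12.5564] v=[-1.1278 -1.4136 2.1734]
Step 5: x=[5.7338 8.4965 13.1132] v=[-2.0594 -1.0978 2.2270]
Step 6: x=[5.0333 8.3379 13.6314] v=[-2.8022 -0.6343 2.0728]
Step 7: x=[4.2247 8.3036 14.0688] v=[-3.2344 -0.1371 1.7494]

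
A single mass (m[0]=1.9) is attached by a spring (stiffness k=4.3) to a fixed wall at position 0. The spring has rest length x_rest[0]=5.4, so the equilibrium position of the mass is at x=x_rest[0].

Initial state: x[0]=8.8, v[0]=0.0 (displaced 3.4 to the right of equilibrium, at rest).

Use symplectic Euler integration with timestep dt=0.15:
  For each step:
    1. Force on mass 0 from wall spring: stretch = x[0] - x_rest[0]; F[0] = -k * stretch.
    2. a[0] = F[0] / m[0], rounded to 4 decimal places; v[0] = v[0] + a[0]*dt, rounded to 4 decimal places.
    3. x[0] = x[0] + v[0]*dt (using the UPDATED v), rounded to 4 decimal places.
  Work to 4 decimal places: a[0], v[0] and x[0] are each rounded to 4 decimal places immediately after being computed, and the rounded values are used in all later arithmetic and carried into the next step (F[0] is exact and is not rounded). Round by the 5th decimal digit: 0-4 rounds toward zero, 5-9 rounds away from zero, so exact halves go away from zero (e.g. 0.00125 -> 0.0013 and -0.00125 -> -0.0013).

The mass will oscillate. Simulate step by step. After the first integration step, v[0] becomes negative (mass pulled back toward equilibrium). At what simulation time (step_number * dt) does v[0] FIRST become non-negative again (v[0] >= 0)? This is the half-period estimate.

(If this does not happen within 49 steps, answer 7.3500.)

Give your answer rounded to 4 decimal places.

Answer: 2.1000

Derivation:
Step 0: x=[8.8000] v=[0.0000]
Step 1: x=[8.6269] v=[-1.1542]
Step 2: x=[8.2894] v=[-2.2497]
Step 3: x=[7.8048] v=[-3.2306]
Step 4: x=[7.1978] v=[-4.0470]
Step 5: x=[6.4992] v=[-4.6573]
Step 6: x=[5.7446] v=[-5.0305]
Step 7: x=[4.9725] v=[-5.1475]
Step 8: x=[4.2221] v=[-5.0024]
Step 9: x=[3.5317] v=[-4.6025]
Step 10: x=[2.9365] v=[-3.9683]
Step 11: x=[2.4667] v=[-3.1320]
Step 12: x=[2.1463] v=[-2.1362]
Step 13: x=[1.9915] v=[-1.0317]
Step 14: x=[2.0103] v=[0.1254]
First v>=0 after going negative at step 14, time=2.1000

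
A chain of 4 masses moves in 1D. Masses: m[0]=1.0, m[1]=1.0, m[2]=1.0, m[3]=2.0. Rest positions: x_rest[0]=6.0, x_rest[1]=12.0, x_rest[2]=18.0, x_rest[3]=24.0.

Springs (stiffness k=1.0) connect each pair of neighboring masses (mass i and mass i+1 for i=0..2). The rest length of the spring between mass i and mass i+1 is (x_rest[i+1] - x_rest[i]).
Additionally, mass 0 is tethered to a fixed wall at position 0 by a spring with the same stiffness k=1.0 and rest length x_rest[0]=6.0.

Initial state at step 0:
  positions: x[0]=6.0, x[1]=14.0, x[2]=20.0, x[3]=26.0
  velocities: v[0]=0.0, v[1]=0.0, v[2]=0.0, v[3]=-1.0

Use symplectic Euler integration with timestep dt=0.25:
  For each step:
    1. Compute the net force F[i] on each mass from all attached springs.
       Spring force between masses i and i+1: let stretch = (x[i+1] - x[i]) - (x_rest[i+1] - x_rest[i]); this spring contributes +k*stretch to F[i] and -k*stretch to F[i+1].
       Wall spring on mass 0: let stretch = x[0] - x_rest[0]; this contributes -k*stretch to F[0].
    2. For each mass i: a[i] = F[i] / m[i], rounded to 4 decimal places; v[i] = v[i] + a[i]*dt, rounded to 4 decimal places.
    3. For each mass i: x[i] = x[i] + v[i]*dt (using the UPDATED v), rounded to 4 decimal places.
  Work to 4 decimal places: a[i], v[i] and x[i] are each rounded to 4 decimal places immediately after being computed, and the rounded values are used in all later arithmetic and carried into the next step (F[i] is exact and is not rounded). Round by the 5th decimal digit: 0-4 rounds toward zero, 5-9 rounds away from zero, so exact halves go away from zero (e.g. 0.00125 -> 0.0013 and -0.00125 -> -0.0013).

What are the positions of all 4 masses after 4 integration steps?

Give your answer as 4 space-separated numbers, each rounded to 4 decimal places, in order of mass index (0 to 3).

Answer: 6.9284 13.0628 19.7572 25.0722

Derivation:
Step 0: x=[6.0000 14.0000 20.0000 26.0000] v=[0.0000 0.0000 0.0000 -1.0000]
Step 1: x=[6.1250 13.8750 20.0000 25.7500] v=[0.5000 -0.5000 0.0000 -1.0000]
Step 2: x=[6.3516 13.6484 19.9766 25.5078] v=[0.9063 -0.9063 -0.0938 -0.9688]
Step 3: x=[6.6373 13.3613 19.9033 25.2803] v=[1.1426 -1.1485 -0.2931 -0.9102]
Step 4: x=[6.9284 13.0628 19.7572 25.0722] v=[1.1643 -1.1940 -0.5844 -0.8323]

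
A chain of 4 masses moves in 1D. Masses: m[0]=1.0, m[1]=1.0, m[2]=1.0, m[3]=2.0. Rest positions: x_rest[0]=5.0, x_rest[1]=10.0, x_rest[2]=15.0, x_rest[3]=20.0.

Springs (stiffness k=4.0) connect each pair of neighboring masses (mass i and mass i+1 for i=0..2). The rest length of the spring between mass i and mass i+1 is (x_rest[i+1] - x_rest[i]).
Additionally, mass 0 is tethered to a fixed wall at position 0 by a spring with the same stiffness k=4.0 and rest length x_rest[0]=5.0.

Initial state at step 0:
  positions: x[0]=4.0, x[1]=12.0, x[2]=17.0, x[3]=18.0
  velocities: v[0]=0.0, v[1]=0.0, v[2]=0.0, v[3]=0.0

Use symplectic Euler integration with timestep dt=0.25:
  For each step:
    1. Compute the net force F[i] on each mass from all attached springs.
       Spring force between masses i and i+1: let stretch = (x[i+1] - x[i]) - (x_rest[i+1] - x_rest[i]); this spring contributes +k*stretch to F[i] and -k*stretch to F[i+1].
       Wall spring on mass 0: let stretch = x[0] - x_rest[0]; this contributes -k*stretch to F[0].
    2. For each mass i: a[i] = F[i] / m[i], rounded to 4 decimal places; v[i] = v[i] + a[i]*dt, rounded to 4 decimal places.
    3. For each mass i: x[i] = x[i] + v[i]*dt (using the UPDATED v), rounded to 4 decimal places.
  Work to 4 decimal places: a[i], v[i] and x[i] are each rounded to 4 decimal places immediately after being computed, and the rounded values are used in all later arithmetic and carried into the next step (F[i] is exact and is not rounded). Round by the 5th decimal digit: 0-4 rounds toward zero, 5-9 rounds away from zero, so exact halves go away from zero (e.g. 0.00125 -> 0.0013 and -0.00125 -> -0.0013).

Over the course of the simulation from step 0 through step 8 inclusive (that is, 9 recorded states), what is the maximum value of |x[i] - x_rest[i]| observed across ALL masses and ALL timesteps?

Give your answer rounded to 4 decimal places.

Answer: 3.3477

Derivation:
Step 0: x=[4.0000 12.0000 17.0000 18.0000] v=[0.0000 0.0000 0.0000 0.0000]
Step 1: x=[5.0000 11.2500 16.0000 18.5000] v=[4.0000 -3.0000 -4.0000 2.0000]
Step 2: x=[6.3125 10.1250 14.4375 19.3125] v=[5.2500 -4.5000 -6.2500 3.2500]
Step 3: x=[7.0000 9.1250 13.0156 20.1406] v=[2.7500 -4.0000 -5.6875 3.3125]
Step 4: x=[6.4688 8.5664 12.4023 20.7031] v=[-2.1250 -2.2344 -2.4531 2.2500]
Step 5: x=[4.8448 8.4424 12.9053 20.8530] v=[-6.4962 -0.4961 2.0118 0.5996]
Step 6: x=[2.9090 8.5347 14.2795 20.6344] v=[-7.7434 0.3692 5.4966 -0.8743]
Step 7: x=[1.6523 8.6568 15.8062 20.2465] v=[-5.0267 0.4883 6.1067 -1.5518]
Step 8: x=[1.7337 8.8151 16.6556 19.9285] v=[0.3255 0.6332 3.3976 -1.2720]
Max displacement = 3.3477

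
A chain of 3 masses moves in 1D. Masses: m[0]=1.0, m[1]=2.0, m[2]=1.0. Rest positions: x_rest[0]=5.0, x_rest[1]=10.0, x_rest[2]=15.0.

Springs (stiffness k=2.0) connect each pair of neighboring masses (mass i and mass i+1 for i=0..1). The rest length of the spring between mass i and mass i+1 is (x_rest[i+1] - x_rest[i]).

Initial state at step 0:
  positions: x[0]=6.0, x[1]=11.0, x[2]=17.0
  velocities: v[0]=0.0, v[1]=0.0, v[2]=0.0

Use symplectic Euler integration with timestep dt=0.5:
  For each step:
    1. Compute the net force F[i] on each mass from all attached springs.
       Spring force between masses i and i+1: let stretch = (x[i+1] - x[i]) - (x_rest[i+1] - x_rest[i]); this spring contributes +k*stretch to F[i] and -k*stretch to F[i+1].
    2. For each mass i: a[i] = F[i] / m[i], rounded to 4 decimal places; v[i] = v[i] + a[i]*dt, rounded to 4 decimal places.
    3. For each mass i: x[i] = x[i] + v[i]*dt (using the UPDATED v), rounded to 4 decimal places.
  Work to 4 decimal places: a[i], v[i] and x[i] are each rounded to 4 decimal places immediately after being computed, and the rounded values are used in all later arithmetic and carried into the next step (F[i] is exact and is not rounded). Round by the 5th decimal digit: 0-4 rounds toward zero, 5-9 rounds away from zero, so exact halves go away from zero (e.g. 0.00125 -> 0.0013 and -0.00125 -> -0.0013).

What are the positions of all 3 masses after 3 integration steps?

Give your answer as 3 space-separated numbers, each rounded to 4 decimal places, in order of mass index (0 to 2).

Step 0: x=[6.0000 11.0000 17.0000] v=[0.0000 0.0000 0.0000]
Step 1: x=[6.0000 11.2500 16.5000] v=[0.0000 0.5000 -1.0000]
Step 2: x=[6.1250 11.5000 15.8750] v=[0.2500 0.5000 -1.2500]
Step 3: x=[6.4375 11.5000 15.5625] v=[0.6250 0.0000 -0.6250]

Answer: 6.4375 11.5000 15.5625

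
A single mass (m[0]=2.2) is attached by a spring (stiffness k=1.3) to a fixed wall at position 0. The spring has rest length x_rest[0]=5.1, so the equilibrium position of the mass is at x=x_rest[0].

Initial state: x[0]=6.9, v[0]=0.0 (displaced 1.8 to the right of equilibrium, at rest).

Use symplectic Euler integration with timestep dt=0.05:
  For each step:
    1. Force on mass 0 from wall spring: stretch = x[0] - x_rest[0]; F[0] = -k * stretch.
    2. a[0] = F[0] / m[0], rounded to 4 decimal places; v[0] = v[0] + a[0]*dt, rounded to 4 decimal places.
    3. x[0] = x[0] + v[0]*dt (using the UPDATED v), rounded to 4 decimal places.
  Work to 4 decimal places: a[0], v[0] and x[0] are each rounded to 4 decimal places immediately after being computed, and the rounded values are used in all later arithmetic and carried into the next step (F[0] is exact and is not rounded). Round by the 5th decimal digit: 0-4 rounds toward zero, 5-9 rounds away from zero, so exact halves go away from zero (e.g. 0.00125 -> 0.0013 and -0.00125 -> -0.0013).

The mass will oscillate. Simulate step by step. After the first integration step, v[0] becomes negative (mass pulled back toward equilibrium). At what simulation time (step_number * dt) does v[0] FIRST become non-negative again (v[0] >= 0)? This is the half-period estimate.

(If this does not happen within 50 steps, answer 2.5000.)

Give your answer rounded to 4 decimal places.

Answer: 2.5000

Derivation:
Step 0: x=[6.9000] v=[0.0000]
Step 1: x=[6.8973] v=[-0.0532]
Step 2: x=[6.8920] v=[-0.1063]
Step 3: x=[6.8840] v=[-0.1592]
Step 4: x=[6.8734] v=[-0.2119]
Step 5: x=[6.8602] v=[-0.2643]
Step 6: x=[6.8444] v=[-0.3163]
Step 7: x=[6.8260] v=[-0.3678]
Step 8: x=[6.8051] v=[-0.4188]
Step 9: x=[6.7816] v=[-0.4692]
Step 10: x=[6.7557] v=[-0.5189]
Step 11: x=[6.7273] v=[-0.5678]
Step 12: x=[6.6965] v=[-0.6159]
Step 13: x=[6.6633] v=[-0.6631]
Step 14: x=[6.6278] v=[-0.7093]
Step 15: x=[6.5901] v=[-0.7544]
Step 16: x=[6.5502] v=[-0.7984]
Step 17: x=[6.5081] v=[-0.8412]
Step 18: x=[6.4640] v=[-0.8828]
Step 19: x=[6.4178] v=[-0.9231]
Step 20: x=[6.3697] v=[-0.9620]
Step 21: x=[6.3197] v=[-0.9995]
Step 22: x=[6.2679] v=[-1.0355]
Step 23: x=[6.2144] v=[-1.0700]
Step 24: x=[6.1593] v=[-1.1029]
Step 25: x=[6.1026] v=[-1.1342]
Step 26: x=[6.0444] v=[-1.1638]
Step 27: x=[5.9848] v=[-1.1917]
Step 28: x=[5.9239] v=[-1.2178]
Step 29: x=[5.8618] v=[-1.2421]
Step 30: x=[5.7986] v=[-1.2646]
Step 31: x=[5.7343] v=[-1.2852]
Step 32: x=[5.6691] v=[-1.3039]
Step 33: x=[5.6031] v=[-1.3207]
Step 34: x=[5.5363] v=[-1.3356]
Step 35: x=[5.4689] v=[-1.3485]
Step 36: x=[5.4009] v=[-1.3594]
Step 37: x=[5.3325] v=[-1.3683]
Step 38: x=[5.2637] v=[-1.3752]
Step 39: x=[5.1947] v=[-1.3800]
Step 40: x=[5.1256] v=[-1.3828]
Step 41: x=[5.0564] v=[-1.3836]
Step 42: x=[4.9873] v=[-1.3823]
Step 43: x=[4.9184] v=[-1.3790]
Step 44: x=[4.8497] v=[-1.3736]
Step 45: x=[4.7814] v=[-1.3662]
Step 46: x=[4.7136] v=[-1.3568]
Step 47: x=[4.6463] v=[-1.3454]
Step 48: x=[4.5797] v=[-1.3320]
Step 49: x=[4.5139] v=[-1.3166]
Step 50: x=[4.4489] v=[-1.2993]
v[0] did not become non-negative within 50 steps; using fallback time=2.5000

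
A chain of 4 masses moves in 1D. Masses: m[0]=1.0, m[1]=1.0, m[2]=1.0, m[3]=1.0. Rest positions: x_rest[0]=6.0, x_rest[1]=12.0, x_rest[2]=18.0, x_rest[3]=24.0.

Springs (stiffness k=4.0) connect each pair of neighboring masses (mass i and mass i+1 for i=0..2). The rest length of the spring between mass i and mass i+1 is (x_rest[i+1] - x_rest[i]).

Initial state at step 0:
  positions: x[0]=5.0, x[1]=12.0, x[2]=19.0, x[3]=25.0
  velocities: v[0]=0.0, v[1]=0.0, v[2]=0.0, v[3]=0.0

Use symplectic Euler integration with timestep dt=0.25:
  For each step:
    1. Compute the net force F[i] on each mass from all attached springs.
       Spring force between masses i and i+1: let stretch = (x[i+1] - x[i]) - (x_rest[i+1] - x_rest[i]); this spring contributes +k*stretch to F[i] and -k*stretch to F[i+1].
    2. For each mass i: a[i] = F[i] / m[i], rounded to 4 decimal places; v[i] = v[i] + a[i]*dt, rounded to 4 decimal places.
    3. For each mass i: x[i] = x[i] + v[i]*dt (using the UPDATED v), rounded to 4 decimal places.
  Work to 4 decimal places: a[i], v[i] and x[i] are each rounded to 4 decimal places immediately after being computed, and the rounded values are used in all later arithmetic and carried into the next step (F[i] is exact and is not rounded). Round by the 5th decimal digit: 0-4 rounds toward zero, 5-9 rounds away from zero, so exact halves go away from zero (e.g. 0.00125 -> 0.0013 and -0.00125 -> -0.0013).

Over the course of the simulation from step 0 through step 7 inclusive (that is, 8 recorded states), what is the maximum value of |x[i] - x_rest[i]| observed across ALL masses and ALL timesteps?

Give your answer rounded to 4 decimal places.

Step 0: x=[5.0000 12.0000 19.0000 25.0000] v=[0.0000 0.0000 0.0000 0.0000]
Step 1: x=[5.2500 12.0000 18.7500 25.0000] v=[1.0000 0.0000 -1.0000 0.0000]
Step 2: x=[5.6875 12.0000 18.3750 24.9375] v=[1.7500 0.0000 -1.5000 -0.2500]
Step 3: x=[6.2031 12.0156 18.0469 24.7344] v=[2.0625 0.0625 -1.3125 -0.8125]
Step 4: x=[6.6719 12.0859 17.8828 24.3594] v=[1.8750 0.2813 -0.6563 -1.5000]
Step 5: x=[6.9942 12.2520 17.8887 23.8653] v=[1.2890 0.6642 0.0234 -1.9766]
Step 6: x=[7.1309 12.5128 17.9795 23.3770] v=[0.5468 1.0431 0.3633 -1.9532]
Step 7: x=[7.1131 12.7948 18.0530 23.0393] v=[-0.0713 1.1279 0.2941 -1.3507]
Max displacement = 1.1309

Answer: 1.1309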